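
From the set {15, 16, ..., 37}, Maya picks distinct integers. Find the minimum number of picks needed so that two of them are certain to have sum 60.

Two chosen integers sum to 60 exactly when both halves of some pair {x, 60−x} with 23 ≤ x ≤ 60−x ≤ 37 are chosen — 7 such pairs.
The remaining 9 elements (those with no distinct partner in range) can never complete a 60-sum, so the worst case takes all of them and one from each pair: 9 + 7 = 16.
Pigeonhole: the 17th integer has to be the second member of some pair, so 16 + 1 = 17.

17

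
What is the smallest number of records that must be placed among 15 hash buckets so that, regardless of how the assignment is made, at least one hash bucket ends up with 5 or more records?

With 60 records one could put exactly 4 in each of the 15 hash buckets, and no hash bucket would reach 5.
One more record must land in a hash bucket that already has 4, giving it 5.
So 15 × 4 + 1 = 61 records are required.

61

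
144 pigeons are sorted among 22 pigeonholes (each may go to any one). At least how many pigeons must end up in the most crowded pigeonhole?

7

The 22 pigeonholes are the holes and the 144 pigeons are the pigeons.
If every pigeonhole held at most 6 pigeons, the total would be at most 22 × 6 = 132, which is less than 144.
So some pigeonhole holds at least ⌈144/22⌉ = 7 pigeons.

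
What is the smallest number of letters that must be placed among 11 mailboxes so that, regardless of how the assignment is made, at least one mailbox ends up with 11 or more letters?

111

With 110 letters one could put exactly 10 in each of the 11 mailboxes, and no mailbox would reach 11.
One more letter must land in a mailbox that already has 10, giving it 11.
So 11 × 10 + 1 = 111 letters are required.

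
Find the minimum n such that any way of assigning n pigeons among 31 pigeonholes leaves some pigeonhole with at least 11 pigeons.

With 310 pigeons one could put exactly 10 in each of the 31 pigeonholes, and no pigeonhole would reach 11.
By the pigeonhole principle, one more pigeon must land in a pigeonhole that already has 10, giving it 11.
So 31 × 10 + 1 = 311 pigeons are required.

311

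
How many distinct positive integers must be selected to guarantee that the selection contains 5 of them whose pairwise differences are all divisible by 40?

161

Integers whose pairwise differences are multiples of 40 are exactly those sharing a remainder mod 40. Pigeonhole: the 40 residue classes mod 40 are the pigeonholes.
With 160 integers one could put 4 in each residue class and have no class reach 5.
The 161st integer pushes some class to 5, so 40·4 + 1 = 161.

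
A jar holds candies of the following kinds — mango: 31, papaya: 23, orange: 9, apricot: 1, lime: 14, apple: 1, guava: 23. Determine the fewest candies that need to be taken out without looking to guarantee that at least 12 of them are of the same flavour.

An adversary could hand out at most 11 candies per flavour (orange, apricot, apple run out sooner): 11 + 11 + 9 + 1 + 11 + 1 + 11 = 55 candies and still no flavour has 12.
Pigeonhole: one more candy lands in a flavour already at 11, so 56 draws are enough and 55 are not.

56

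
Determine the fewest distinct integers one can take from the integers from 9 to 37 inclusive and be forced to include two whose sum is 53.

A set avoiding the sum 53 can contain at most one of each pair {x, 53−x}, plus the 7 elements whose complement lies outside the range.
The integers 9, …, 26 (18 of them) are such a set: any two sum to at least 9+10 = 19 and at most 25+26 = 51 < 53.
By the pigeonhole principle, any 19th integer completes one of the 11 pairs, so 19 choices force a sum of 53.

19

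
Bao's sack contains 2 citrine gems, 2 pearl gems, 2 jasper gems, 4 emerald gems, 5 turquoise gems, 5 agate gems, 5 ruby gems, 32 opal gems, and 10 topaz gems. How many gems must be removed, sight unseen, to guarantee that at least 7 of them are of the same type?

38

By pigeonhole, the 9 types are the holes; the gems drawn are the pigeons.
To avoid 7 of any one type, the worst case takes at most 6 of each type, or every gem of a type that has fewer than 6.
That gives 2 + 2 + 2 + 4 + 5 + 5 + 5 + 6 + 6 = 37 gems with no type reaching 7.
The next gem forces some type to 7, so 37 + 1 = 38.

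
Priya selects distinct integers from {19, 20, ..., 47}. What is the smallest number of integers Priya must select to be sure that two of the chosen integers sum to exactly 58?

20

Two chosen integers sum to 58 exactly when both halves of some pair {x, 58−x} with 19 ≤ x ≤ 58−x ≤ 39 are chosen — 10 such pairs.
The remaining 9 elements (those with no distinct partner in range) can never complete a 58-sum, so the worst case takes all of them and one from each pair: 9 + 10 = 19.
Pigeonhole: the 20th integer has to be the second member of some pair, so 19 + 1 = 20.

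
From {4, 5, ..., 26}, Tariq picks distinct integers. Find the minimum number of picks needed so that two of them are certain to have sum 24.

A set avoiding the sum 24 can contain at most one of each pair {x, 24−x}, plus the 7 elements whose complement lies outside the range or equal to its own complement.
The integers 12, …, 26 (15 of them) are such a set: any two sum to at least 12+13 = 25 > 24.
Any 16th integer completes one of the 8 pairs, so 16 choices force a sum of 24.

16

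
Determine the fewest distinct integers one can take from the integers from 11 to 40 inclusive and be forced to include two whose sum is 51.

A set avoiding the sum 51 can contain at most one of each pair {x, 51−x}.
The integers 26, …, 40 (15 of them) are such a set: any two sum to at least 26+27 = 53 > 51.
By pigeonhole, any 16th integer completes one of the 15 pairs, so 16 choices force a sum of 51.

16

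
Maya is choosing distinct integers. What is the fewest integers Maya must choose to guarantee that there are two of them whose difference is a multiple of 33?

34

Integers whose pairwise differences are multiples of 33 are exactly those sharing a remainder mod 33. The 33 residue classes mod 33 are the pigeonholes.
With 33 integers one could put 1 in each residue class and have no class reach 2.
The 34th integer pushes some class to 2, so 33·1 + 1 = 34.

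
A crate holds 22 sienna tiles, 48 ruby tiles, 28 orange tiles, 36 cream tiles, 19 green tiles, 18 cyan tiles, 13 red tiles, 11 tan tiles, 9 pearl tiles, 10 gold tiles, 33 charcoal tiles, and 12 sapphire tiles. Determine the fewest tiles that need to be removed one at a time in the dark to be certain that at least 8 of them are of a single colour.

An adversary could hand out at most 7 tiles per colour: 7 + 7 + 7 + 7 + 7 + 7 + 7 + 7 + 7 + 7 + 7 + 7 = 84 tiles and still no colour has 8.
One more tile lands in a colour already at 7, so 85 draws are enough and 84 are not.

85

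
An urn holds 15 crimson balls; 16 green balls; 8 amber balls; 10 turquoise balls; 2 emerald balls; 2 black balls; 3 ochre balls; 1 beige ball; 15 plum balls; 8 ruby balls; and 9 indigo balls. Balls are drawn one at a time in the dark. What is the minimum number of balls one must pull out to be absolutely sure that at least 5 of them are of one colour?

37

An adversary could hand out at most 4 balls per colour (4 colours run out sooner): 4 + 4 + 4 + 4 + 2 + 2 + 3 + 1 + 4 + 4 + 4 = 36 balls and still no colour has 5.
Pigeonhole: one more ball lands in a colour already at 4, so 37 draws are enough and 36 are not.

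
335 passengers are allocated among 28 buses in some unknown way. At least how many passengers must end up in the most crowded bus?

The 28 buses are the holes and the 335 passengers are the pigeons.
If every bus held at most 11 passengers, the total would be at most 28 × 11 = 308, which is less than 335.
So some bus holds at least ⌈335/28⌉ = 12 passengers.

12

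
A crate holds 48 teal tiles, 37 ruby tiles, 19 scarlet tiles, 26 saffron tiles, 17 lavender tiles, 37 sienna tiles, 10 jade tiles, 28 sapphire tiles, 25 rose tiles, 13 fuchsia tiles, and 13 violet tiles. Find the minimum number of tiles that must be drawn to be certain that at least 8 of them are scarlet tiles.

262

In the worst case for collecting scarlet tiles, every non-scarlet tile comes out first.
There are 48 + 37 + 26 + 17 + 37 + 10 + 28 + 25 + 13 + 13 = 254 non-scarlet tiles altogether.
After those, each further tile must be scarlet, so 254 + 8 = 262 draws guarantee 8 scarlet tiles.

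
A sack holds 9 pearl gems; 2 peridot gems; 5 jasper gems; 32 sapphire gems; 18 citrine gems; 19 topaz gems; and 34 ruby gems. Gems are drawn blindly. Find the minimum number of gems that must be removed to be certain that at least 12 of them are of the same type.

The 7 types are the holes; the gems drawn are the pigeons.
To avoid 12 of any one type, the worst case takes at most 11 of each type, or every gem of a type that has fewer than 11.
That gives 9 + 2 + 5 + 11 + 11 + 11 + 11 = 60 gems with no type reaching 12.
The next gem forces some type to 12, so 60 + 1 = 61.

61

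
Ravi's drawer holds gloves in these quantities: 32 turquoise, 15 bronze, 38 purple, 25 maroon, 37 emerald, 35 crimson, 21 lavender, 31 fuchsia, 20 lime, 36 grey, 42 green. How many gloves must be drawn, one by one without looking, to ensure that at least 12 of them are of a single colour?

By pigeonhole, put each drawn glove into a box by colour. The largest draw with every box below 12 takes min(count, 11) from each colour.
Σ min(cᵢ, 11) = 11 + 11 + 11 + 11 + 11 + 11 + 11 + 11 + 11 + 11 + 11 = 121.
Draw number 121 + 1 = 122 must push one box to 12.

122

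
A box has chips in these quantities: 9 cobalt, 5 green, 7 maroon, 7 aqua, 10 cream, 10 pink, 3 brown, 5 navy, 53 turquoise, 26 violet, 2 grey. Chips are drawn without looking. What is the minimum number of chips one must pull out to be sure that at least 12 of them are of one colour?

81

The 11 colours are the holes; the chips drawn are the pigeons.
To avoid 12 of any one colour, the worst case takes at most 11 of each colour, or every chip of a colour that has fewer than 11.
That gives 9 + 5 + 7 + 7 + 10 + 10 + 3 + 5 + 11 + 11 + 2 = 80 chips with no colour reaching 12.
The next chip forces some colour to 12, so 80 + 1 = 81.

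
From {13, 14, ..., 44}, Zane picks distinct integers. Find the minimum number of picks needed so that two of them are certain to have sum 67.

Group the elements by complementary pair {x, 67−x}: {23,44}, {24,43}, {25,42}, …, giving 11 two-element pairs and 10 integers whose partner 67−x falls outside [13,44].
By pigeonhole, treating each of those 21 groups as a pigeonhole, one can pick one integer per group — 21 integers — with no two summing to 67.
The 22nd integer lands in an occupied pair, forcing a sum of 67.

22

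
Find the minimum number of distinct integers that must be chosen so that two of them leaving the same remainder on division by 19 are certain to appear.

By the pigeonhole principle, the 19 residue classes mod 19 are the pigeonholes.
With 19 integers one could put 1 in each residue class and have no class reach 2.
The 20th integer pushes some class to 2, so 19·1 + 1 = 20.

20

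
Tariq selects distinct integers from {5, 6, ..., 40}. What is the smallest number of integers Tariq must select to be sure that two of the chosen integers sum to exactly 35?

24

Group the elements by complementary pair {x, 35−x}: {5,30}, {6,29}, {7,28}, …, giving 13 two-element pairs and 10 integers whose partner 35−x falls outside [5,40].
By pigeonhole, treating each of those 23 groups as a pigeonhole, one can pick one integer per group — 23 integers — with no two summing to 35.
The 24th integer lands in an occupied pair, forcing a sum of 35.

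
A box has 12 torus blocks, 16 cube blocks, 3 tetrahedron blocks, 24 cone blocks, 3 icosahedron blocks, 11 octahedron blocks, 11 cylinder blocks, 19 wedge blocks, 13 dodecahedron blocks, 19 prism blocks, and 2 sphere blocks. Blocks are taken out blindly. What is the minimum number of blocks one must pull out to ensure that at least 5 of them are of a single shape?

An adversary could hand out at most 4 blocks per shape (tetrahedron, icosahedron, sphere run out sooner): 4 + 4 + 3 + 4 + 3 + 4 + 4 + 4 + 4 + 4 + 2 = 40 blocks and still no shape has 5.
By the pigeonhole principle, one more block lands in a shape already at 4, so 41 draws are enough and 40 are not.

41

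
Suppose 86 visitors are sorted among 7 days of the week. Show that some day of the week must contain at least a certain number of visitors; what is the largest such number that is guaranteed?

13

Pigeonhole: the 7 days of the week are the holes and the 86 visitors are the pigeons.
If every day of the week held at most 12 visitors, the total would be at most 7 × 12 = 84, which is less than 86.
So some day of the week holds at least ⌈86/7⌉ = 13 visitors.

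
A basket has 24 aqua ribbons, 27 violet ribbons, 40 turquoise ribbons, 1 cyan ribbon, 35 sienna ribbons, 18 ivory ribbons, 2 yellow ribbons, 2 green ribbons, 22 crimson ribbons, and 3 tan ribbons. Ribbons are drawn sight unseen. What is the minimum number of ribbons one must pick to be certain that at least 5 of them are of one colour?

An adversary could hand out at most 4 ribbons per colour (4 colours run out sooner): 4 + 4 + 4 + 1 + 4 + 4 + 2 + 2 + 4 + 3 = 32 ribbons and still no colour has 5.
Pigeonhole: one more ribbon lands in a colour already at 4, so 33 draws are enough and 32 are not.

33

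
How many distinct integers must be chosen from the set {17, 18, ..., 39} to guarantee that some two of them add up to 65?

17

A set avoiding the sum 65 can contain at most one of each pair {x, 65−x}, plus the 9 elements whose complement lies outside the range.
The integers 17, …, 32 (16 of them) are such a set: any two sum to at least 17+18 = 35 and at most 31+32 = 63 < 65.
By pigeonhole, any 17th integer completes one of the 7 pairs, so 17 choices force a sum of 65.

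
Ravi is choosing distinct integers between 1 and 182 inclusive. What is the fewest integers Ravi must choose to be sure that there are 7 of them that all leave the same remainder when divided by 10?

61

By the pigeonhole principle, the 10 residue classes mod 10 are the pigeonholes.
With 60 integers one could put 6 in each residue class and have no class reach 7.
The 61st integer pushes some class to 7, so 10·6 + 1 = 61.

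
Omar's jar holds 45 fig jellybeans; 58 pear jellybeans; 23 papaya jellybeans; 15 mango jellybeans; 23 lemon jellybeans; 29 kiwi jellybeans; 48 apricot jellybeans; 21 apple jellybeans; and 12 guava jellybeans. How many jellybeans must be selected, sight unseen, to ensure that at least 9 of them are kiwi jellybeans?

In the worst case for collecting kiwi jellybeans, every non-kiwi jellybean comes out first.
There are 45 + 58 + 23 + 15 + 23 + 48 + 21 + 12 = 245 non-kiwi jellybeans altogether.
After those, each further jellybean must be kiwi, so 245 + 9 = 254 draws guarantee 9 kiwi jellybeans.

254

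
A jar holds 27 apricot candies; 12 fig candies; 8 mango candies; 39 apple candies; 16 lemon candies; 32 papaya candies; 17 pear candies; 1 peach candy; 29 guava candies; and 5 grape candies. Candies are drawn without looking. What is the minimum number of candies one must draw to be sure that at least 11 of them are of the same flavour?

An adversary could hand out at most 10 candies per flavour (mango, peach, grape run out sooner): 10 + 10 + 8 + 10 + 10 + 10 + 10 + 1 + 10 + 5 = 84 candies and still no flavour has 11.
One more candy lands in a flavour already at 10, so 85 draws are enough and 84 are not.

85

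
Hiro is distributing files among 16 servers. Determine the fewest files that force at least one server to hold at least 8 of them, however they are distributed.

113

With 112 files one could put exactly 7 in each of the 16 servers, and no server would reach 8.
By the pigeonhole principle, one more file must land in a server that already has 7, giving it 8.
So 16 × 7 + 1 = 113 files are required.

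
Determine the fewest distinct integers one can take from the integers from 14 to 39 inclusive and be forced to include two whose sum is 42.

20

A set avoiding the sum 42 can contain at most one of each pair {x, 42−x}, plus the 12 elements whose complement lies outside the range or equal to its own complement.
The integers 21, …, 39 (19 of them) are such a set: any two sum to at least 21+22 = 43 > 42.
By the pigeonhole principle, any 20th integer completes one of the 7 pairs, so 20 choices force a sum of 42.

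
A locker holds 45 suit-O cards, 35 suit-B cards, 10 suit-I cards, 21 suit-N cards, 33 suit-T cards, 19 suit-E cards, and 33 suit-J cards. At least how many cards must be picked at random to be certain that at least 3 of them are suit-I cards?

In the worst case for collecting suit-I cards, every non-suit-I card comes out first.
There are 45 + 35 + 21 + 33 + 19 + 33 = 186 non-suit-I cards altogether.
After those, each further card must be suit-I, so 186 + 3 = 189 draws guarantee 3 suit-I cards.

189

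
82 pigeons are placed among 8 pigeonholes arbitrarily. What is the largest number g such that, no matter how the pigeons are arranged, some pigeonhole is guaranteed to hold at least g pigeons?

By the pigeonhole principle, the 8 pigeonholes are the holes and the 82 pigeons are the pigeons.
If every pigeonhole held at most 10 pigeons, the total would be at most 8 × 10 = 80, which is less than 82.
So some pigeonhole holds at least ⌈82/8⌉ = 11 pigeons.

11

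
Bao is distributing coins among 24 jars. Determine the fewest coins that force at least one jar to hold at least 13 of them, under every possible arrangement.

With 288 coins one could put exactly 12 in each of the 24 jars, and no jar would reach 13.
One more coin must land in a jar that already has 12, giving it 13.
So 24 × 12 + 1 = 289 coins are required.

289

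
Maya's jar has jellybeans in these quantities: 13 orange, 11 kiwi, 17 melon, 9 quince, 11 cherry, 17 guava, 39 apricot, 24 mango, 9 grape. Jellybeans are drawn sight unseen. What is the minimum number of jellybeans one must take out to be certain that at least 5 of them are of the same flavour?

37

The 9 flavours are the holes; the jellybeans drawn are the pigeons.
To avoid 5 of any one flavour, the worst case takes at most 4 of each flavour.
That gives 4 + 4 + 4 + 4 + 4 + 4 + 4 + 4 + 4 = 36 jellybeans with no flavour reaching 5.
The next jellybean forces some flavour to 5, so 36 + 1 = 37.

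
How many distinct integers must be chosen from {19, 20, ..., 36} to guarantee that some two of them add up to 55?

10

A set avoiding the sum 55 can contain at most one of each pair {x, 55−x}.
The integers 28, …, 36 (9 of them) are such a set: any two sum to at least 28+29 = 57 > 55.
Any 10th integer completes one of the 9 pairs, so 10 choices force a sum of 55.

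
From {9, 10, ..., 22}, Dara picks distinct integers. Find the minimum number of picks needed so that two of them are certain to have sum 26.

11

Group the elements by complementary pair {x, 26−x}: {9,17}, {10,16}, {11,15}, …, giving 4 two-element pairs, the single value 13 (it cannot pair with itself since the integers are distinct), and 5 integers whose partner 26−x falls outside [9,22].
By the pigeonhole principle, treating each of those 10 groups as a pigeonhole, one can pick one integer per group — 10 integers — with no two summing to 26.
The 11th integer lands in an occupied pair, forcing a sum of 26.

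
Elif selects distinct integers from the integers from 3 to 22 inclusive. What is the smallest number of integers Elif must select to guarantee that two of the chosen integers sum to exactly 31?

A set avoiding the sum 31 can contain at most one of each pair {x, 31−x}, plus the 6 elements whose complement lies outside the range.
The integers 3, …, 15 (13 of them) are such a set: any two sum to at least 3+4 = 7 and at most 14+15 = 29 < 31.
By the pigeonhole principle, any 14th integer completes one of the 7 pairs, so 14 choices force a sum of 31.

14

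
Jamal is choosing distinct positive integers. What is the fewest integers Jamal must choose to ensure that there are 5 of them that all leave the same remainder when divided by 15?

The 15 residue classes mod 15 are the pigeonholes.
With 60 integers one could put 4 in each residue class and have no class reach 5.
The 61st integer pushes some class to 5, so 15·4 + 1 = 61.

61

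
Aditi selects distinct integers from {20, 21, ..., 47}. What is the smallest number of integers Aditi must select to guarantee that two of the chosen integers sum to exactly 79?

21

A set avoiding the sum 79 can contain at most one of each pair {x, 79−x}, plus the 12 elements whose complement lies outside the range.
The integers 20, …, 39 (20 of them) are such a set: any two sum to at least 20+21 = 41 and at most 38+39 = 77 < 79.
Any 21st integer completes one of the 8 pairs, so 21 choices force a sum of 79.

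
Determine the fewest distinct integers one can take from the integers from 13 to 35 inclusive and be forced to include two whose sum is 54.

Two chosen integers sum to 54 exactly when both halves of some pair {x, 54−x} with 19 ≤ x ≤ 54−x ≤ 35 are chosen — 8 such pairs.
The remaining 7 elements (those with no distinct partner in range) can never complete a 54-sum, so the worst case takes all of them and one from each pair: 7 + 8 = 15.
By pigeonhole, the 16th integer has to be the second member of some pair, so 15 + 1 = 16.

16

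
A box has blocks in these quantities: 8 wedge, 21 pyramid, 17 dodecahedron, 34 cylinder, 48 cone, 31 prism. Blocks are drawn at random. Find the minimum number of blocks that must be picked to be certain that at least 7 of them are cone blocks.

In the worst case for collecting cone blocks, every non-cone block comes out first.
There are 8 + 21 + 17 + 34 + 31 = 111 non-cone blocks altogether.
After those, each further block must be cone, so 111 + 7 = 118 draws guarantee 7 cone blocks.

118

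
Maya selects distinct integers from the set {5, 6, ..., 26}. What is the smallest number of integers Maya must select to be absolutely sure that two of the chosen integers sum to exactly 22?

Group the elements by complementary pair {x, 22−x}: {5,17}, {6,16}, {7,15}, …, giving 6 two-element pairs, the single value 11 (it cannot pair with itself since the integers are distinct), and 9 integers whose partner 22−x falls outside [5,26].
Pigeonhole: treating each of those 16 groups as a pigeonhole, one can pick one integer per group — 16 integers — with no two summing to 22.
The 17th integer lands in an occupied pair, forcing a sum of 22.

17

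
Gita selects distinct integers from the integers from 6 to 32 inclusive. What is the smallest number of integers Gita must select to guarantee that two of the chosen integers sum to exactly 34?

A set avoiding the sum 34 can contain at most one of each pair {x, 34−x}, plus the 5 elements whose complement lies outside the range or equal to its own complement.
The integers 17, …, 32 (16 of them) are such a set: any two sum to at least 17+18 = 35 > 34.
Pigeonhole: any 17th integer completes one of the 11 pairs, so 17 choices force a sum of 34.

17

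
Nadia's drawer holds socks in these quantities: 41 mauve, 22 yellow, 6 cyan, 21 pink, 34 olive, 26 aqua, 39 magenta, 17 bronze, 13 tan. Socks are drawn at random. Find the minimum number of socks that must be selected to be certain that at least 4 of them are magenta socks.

In the worst case for collecting magenta socks, every non-magenta sock comes out first.
There are 41 + 22 + 6 + 21 + 34 + 26 + 17 + 13 = 180 non-magenta socks altogether.
After those, each further sock must be magenta, so 180 + 4 = 184 draws guarantee 4 magenta socks.

184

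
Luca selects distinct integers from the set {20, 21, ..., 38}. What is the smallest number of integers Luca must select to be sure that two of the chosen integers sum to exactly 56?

Group the elements by complementary pair {x, 56−x}: {20,36}, {21,35}, {22,34}, …, giving 8 two-element pairs; the single value 28 (it cannot pair with itself since the integers are distinct); and 2 integers whose partner 56−x falls outside [20,38].
By pigeonhole, treating each of those 11 groups as a pigeonhole, one can pick one integer per group — 11 integers — with no two summing to 56.
The 12th integer lands in an occupied pair, forcing a sum of 56.

12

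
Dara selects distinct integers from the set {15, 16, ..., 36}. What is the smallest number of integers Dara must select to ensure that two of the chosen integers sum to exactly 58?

16

Two chosen integers sum to 58 exactly when both halves of some pair {x, 58−x} with 22 ≤ x ≤ 58−x ≤ 36 are chosen — 7 such pairs.
The remaining 8 elements (those with no distinct partner in range) can never complete a 58-sum, so the worst case takes all of them and one from each pair: 8 + 7 = 15.
Pigeonhole: the 16th integer has to be the second member of some pair, so 15 + 1 = 16.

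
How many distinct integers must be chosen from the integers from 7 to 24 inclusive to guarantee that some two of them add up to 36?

13

A set avoiding the sum 36 can contain at most one of each pair {x, 36−x}, plus the 6 elements whose complement lies outside the range or equal to its own complement.
The integers 7, …, 18 (12 of them) are such a set: any two sum to at least 7+8 = 15 and at most 17+18 = 35 < 36.
Pigeonhole: any 13th integer completes one of the 6 pairs, so 13 choices force a sum of 36.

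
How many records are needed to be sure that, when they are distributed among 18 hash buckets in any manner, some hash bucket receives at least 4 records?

With 54 records one could put exactly 3 in each of the 18 hash buckets, and no hash bucket would reach 4.
By the pigeonhole principle, one more record must land in a hash bucket that already has 3, giving it 4.
So 18 × 3 + 1 = 55 records are required.

55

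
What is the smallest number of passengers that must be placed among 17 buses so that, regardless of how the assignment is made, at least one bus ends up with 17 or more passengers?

273

With 272 passengers one could put exactly 16 in each of the 17 buses, and no bus would reach 17.
By pigeonhole, one more passenger must land in a bus that already has 16, giving it 17.
So 17 × 16 + 1 = 273 passengers are required.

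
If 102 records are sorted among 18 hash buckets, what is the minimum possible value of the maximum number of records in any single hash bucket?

6

Pigeonhole: the 18 hash buckets are the holes and the 102 records are the pigeons.
If every hash bucket held at most 5 records, the total would be at most 18 × 5 = 90, which is less than 102.
So some hash bucket holds at least ⌈102/18⌉ = 6 records.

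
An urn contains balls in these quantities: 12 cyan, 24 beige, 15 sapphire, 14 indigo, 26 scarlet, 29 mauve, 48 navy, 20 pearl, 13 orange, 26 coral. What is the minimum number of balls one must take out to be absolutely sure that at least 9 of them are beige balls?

In the worst case for collecting beige balls, every non-beige ball comes out first.
There are 12 + 15 + 14 + 26 + 29 + 48 + 20 + 13 + 26 = 203 non-beige balls altogether.
After those, each further ball must be beige, so 203 + 9 = 212 draws guarantee 9 beige balls.

212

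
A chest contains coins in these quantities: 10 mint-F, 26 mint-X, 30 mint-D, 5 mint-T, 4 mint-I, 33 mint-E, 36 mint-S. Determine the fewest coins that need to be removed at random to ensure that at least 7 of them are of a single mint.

By pigeonhole, put each drawn coin into a box by mint. The largest draw with every box below 7 takes min(count, 6) from each mint; mints with fewer than 6 contribute all they have.
Σ min(cᵢ, 6) = 6 + 6 + 6 + 5 + 4 + 6 + 6 = 39.
Draw number 39 + 1 = 40 must push one box to 7.

40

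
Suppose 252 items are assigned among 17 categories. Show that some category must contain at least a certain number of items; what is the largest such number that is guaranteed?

15

The 17 categories are the holes and the 252 items are the pigeons.
If every category held at most 14 items, the total would be at most 17 × 14 = 238, which is less than 252.
So some category holds at least ⌈252/17⌉ = 15 items.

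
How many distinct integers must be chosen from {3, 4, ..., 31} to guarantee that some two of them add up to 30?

18

A set avoiding the sum 30 can contain at most one of each pair {x, 30−x}, plus the 5 elements whose complement lies outside the range or equal to its own complement.
The integers 15, …, 31 (17 of them) are such a set: any two sum to at least 15+16 = 31 > 30.
By pigeonhole, any 18th integer completes one of the 12 pairs, so 18 choices force a sum of 30.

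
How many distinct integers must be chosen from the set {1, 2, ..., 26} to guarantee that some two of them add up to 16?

20

Two chosen integers sum to 16 exactly when both halves of some pair {x, 16−x} with 1 ≤ x ≤ 16−x ≤ 15 are chosen — 7 such pairs.
The remaining 12 elements (those with no distinct partner in range) can never complete a 16-sum, so the worst case takes all of them and one from each pair: 12 + 7 = 19.
The 20th integer has to be the second member of some pair, so 19 + 1 = 20.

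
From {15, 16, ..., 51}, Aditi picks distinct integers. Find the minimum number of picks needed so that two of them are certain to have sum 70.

22

Group the elements by complementary pair {x, 70−x}: {19,51}, {20,50}, {21,49}, …, giving 16 two-element pairs; the single value 35 (it cannot pair with itself since the integers are distinct); and 4 integers whose partner 70−x falls outside [15,51].
By the pigeonhole principle, treating each of those 21 groups as a pigeonhole, one can pick one integer per group — 21 integers — with no two summing to 70.
The 22nd integer lands in an occupied pair, forcing a sum of 70.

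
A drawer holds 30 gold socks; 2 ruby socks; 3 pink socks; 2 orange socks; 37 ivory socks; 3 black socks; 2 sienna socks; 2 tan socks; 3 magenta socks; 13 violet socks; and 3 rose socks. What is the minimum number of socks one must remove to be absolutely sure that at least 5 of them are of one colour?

An adversary could hand out at most 4 socks per colour (8 colours run out sooner): 4 + 2 + 3 + 2 + 4 + 3 + 2 + 2 + 3 + 4 + 3 = 32 socks and still no colour has 5.
By the pigeonhole principle, one more sock lands in a colour already at 4, so 33 draws are enough and 32 are not.

33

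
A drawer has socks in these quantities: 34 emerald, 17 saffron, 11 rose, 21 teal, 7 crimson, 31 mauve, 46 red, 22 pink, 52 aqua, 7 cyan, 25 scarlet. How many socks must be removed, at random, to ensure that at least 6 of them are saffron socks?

262

In the worst case for collecting saffron socks, every non-saffron sock comes out first.
There are 34 + 11 + 21 + 7 + 31 + 46 + 22 + 52 + 7 + 25 = 256 non-saffron socks altogether.
After those, each further sock must be saffron, so 256 + 6 = 262 draws guarantee 6 saffron socks.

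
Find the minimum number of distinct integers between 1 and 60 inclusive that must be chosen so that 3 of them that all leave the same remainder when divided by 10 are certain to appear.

21

The 10 residue classes mod 10 are the pigeonholes.
With 20 integers one could put 2 in each residue class and have no class reach 3.
The 21st integer pushes some class to 3, so 10·2 + 1 = 21.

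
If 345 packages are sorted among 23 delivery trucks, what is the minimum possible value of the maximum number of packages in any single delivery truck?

Pigeonhole: the 23 delivery trucks are the holes and the 345 packages are the pigeons.
If every delivery truck held at most 14 packages, the total would be at most 23 × 14 = 322, which is less than 345.
So some delivery truck holds at least ⌈345/23⌉ = 15 packages.

15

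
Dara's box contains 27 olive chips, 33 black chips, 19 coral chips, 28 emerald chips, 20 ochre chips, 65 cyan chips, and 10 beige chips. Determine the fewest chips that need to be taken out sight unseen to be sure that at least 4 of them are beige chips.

196

In the worst case for collecting beige chips, every non-beige chip comes out first.
There are 27 + 33 + 19 + 28 + 20 + 65 = 192 non-beige chips altogether.
After those, each further chip must be beige, so 192 + 4 = 196 draws guarantee 4 beige chips.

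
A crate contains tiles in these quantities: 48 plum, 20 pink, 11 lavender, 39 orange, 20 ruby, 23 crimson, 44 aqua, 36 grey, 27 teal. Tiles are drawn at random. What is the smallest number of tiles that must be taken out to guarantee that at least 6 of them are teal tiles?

247

In the worst case for collecting teal tiles, every non-teal tile comes out first.
There are 48 + 20 + 11 + 39 + 20 + 23 + 44 + 36 = 241 non-teal tiles altogether.
After those, each further tile must be teal, so 241 + 6 = 247 draws guarantee 6 teal tiles.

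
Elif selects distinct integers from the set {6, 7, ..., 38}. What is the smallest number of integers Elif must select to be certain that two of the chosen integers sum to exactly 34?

23

Two chosen integers sum to 34 exactly when both halves of some pair {x, 34−x} with 6 ≤ x ≤ 34−x ≤ 28 are chosen — 11 such pairs.
The remaining 11 elements (those with no distinct partner in range) can never complete a 34-sum, so the worst case takes all of them and one from each pair: 11 + 11 = 22.
By pigeonhole, the 23rd integer has to be the second member of some pair, so 22 + 1 = 23.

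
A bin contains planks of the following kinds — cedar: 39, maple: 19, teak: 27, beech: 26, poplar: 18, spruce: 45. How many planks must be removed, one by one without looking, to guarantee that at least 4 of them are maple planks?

In the worst case for collecting maple planks, every non-maple plank comes out first.
There are 39 + 27 + 26 + 18 + 45 = 155 non-maple planks altogether.
After those, each further plank must be maple, so 155 + 4 = 159 draws guarantee 4 maple planks.

159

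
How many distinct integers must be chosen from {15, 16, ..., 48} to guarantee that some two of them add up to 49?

25

A set avoiding the sum 49 can contain at most one of each pair {x, 49−x}, plus the 14 elements whose complement lies outside the range.
The integers 25, …, 48 (24 of them) are such a set: any two sum to at least 25+26 = 51 > 49.
Any 25th integer completes one of the 10 pairs, so 25 choices force a sum of 49.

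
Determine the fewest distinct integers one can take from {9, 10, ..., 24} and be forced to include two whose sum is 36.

Two chosen integers sum to 36 exactly when both halves of some pair {x, 36−x} with 12 ≤ x ≤ 36−x ≤ 24 are chosen — 6 such pairs.
The remaining 4 elements (those with no distinct partner in range) can never complete a 36-sum, so the worst case takes all of them and one from each pair: 4 + 6 = 10.
The 11th integer has to be the second member of some pair, so 10 + 1 = 11.

11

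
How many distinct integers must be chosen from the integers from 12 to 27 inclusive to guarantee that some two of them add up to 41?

10

Group the elements by complementary pair {x, 41−x}: {14,27}, {15,26}, {16,25}, …, giving 7 two-element pairs and 2 integers whose partner 41−x falls outside [12,27].
Treating each of those 9 groups as a pigeonhole, one can pick one integer per group — 9 integers — with no two summing to 41.
The 10th integer lands in an occupied pair, forcing a sum of 41.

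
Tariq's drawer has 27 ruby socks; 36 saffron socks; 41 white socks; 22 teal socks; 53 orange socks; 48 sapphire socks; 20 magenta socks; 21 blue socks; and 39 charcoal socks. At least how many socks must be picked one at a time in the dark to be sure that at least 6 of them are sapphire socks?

In the worst case for collecting sapphire socks, every non-sapphire sock comes out first.
There are 27 + 36 + 41 + 22 + 53 + 20 + 21 + 39 = 259 non-sapphire socks altogether.
After those, each further sock must be sapphire, so 259 + 6 = 265 draws guarantee 6 sapphire socks.

265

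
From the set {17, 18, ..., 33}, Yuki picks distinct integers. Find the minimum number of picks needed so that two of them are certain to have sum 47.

Group the elements by complementary pair {x, 47−x}: {17,30}, {18,29}, {19,28}, …, giving 7 two-element pairs and 3 integers whose partner 47−x falls outside [17,33].
Treating each of those 10 groups as a pigeonhole, one can pick one integer per group — 10 integers — with no two summing to 47.
The 11th integer lands in an occupied pair, forcing a sum of 47.

11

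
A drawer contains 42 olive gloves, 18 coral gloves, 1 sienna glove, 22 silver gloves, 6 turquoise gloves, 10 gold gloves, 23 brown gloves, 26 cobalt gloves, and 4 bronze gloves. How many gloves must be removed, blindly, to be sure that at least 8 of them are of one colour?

54

The 9 colours are the holes; the gloves drawn are the pigeons.
To avoid 8 of any one colour, the worst case takes at most 7 of each colour, or every glove of a colour that has fewer than 7.
That gives 7 + 7 + 1 + 7 + 6 + 7 + 7 + 7 + 4 = 53 gloves with no colour reaching 8.
The next glove forces some colour to 8, so 53 + 1 = 54.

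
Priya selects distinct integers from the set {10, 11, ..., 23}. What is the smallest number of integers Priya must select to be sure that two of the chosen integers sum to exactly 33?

8

A set avoiding the sum 33 can contain at most one of each pair {x, 33−x}.
The integers 17, …, 23 (7 of them) are such a set: any two sum to at least 17+18 = 35 > 33.
Any 8th integer completes one of the 7 pairs, so 8 choices force a sum of 33.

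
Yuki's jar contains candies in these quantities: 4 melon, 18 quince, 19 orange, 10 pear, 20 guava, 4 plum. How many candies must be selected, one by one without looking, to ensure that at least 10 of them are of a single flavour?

Pigeonhole: put each drawn candy into a box by flavour. The largest draw with every box below 10 takes min(count, 9) from each flavour; flavours with fewer than 9 contribute all they have.
Σ min(cᵢ, 9) = 4 + 9 + 9 + 9 + 9 + 4 = 44.
Draw number 44 + 1 = 45 must push one box to 10.

45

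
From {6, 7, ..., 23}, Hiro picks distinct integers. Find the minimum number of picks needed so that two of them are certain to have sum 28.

11

A set avoiding the sum 28 can contain at most one of each pair {x, 28−x}, plus the 2 elements whose complement lies outside the range or equal to its own complement.
The integers 14, …, 23 (10 of them) are such a set: any two sum to at least 14+15 = 29 > 28.
Any 11th integer completes one of the 8 pairs, so 11 choices force a sum of 28.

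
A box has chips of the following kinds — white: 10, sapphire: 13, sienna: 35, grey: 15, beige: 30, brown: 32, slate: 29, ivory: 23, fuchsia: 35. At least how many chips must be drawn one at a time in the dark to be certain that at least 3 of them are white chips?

215

In the worst case for collecting white chips, every non-white chip comes out first.
There are 13 + 35 + 15 + 30 + 32 + 29 + 23 + 35 = 212 non-white chips altogether.
After those, each further chip must be white, so 212 + 3 = 215 draws guarantee 3 white chips.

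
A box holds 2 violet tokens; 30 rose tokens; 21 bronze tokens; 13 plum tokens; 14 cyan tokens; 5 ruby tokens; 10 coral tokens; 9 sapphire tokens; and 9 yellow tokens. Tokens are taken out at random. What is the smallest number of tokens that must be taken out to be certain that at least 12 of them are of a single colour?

Put each drawn token into a box by colour. The largest draw with every box below 12 takes min(count, 11) from each colour; colours with fewer than 11 contribute all they have.
Σ min(cᵢ, 11) = 2 + 11 + 11 + 11 + 11 + 5 + 10 + 9 + 9 = 79.
Draw number 79 + 1 = 80 must push one box to 12.

80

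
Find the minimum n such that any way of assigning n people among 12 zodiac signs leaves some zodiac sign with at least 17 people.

With 192 people one could put exactly 16 in each of the 12 zodiac signs, and no zodiac sign would reach 17.
One more person must land in a zodiac sign that already has 16, giving it 17.
So 12 × 16 + 1 = 193 people are required.

193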